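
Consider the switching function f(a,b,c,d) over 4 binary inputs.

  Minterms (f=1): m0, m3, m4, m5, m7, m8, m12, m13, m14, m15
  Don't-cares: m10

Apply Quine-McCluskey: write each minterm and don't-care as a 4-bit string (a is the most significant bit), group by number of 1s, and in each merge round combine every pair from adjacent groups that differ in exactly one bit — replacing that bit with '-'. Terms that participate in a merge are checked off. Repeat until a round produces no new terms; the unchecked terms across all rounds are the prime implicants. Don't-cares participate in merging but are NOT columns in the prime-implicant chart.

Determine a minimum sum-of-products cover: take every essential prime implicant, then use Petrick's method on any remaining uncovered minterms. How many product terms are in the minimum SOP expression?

4

Round 0: 0000✓ 0011✓ 0100✓ 0101✓ 0111✓ 1000✓ 1010✓ 1100✓ 1101✓ 1110✓ 1111✓
Round 1: -000✓ -100✓ -101✓ -111✓ 0-00✓ 0-11 01-1✓ 010-✓ 1-00✓ 1-10✓ 10-0✓ 11-0✓ 11-1✓ 110-✓ 111-✓
Round 2: --00 -1-1 -10- 1--0 11--
PIs = {--00, -1-1, -10-, 0-11, 1--0, 11--}
Coverage chart:
  m0: --00 ←essential
  m3: 0-11 ←essential
  m4: --00,-10-
  m5: -1-1,-10-
  m7: -1-1,0-11
  m8: --00,1--0
  m12: --00,-10-,1--0,11--
  m13: -1-1,-10-,11--
  m14: 1--0,11--
  m15: -1-1,11--
Essential: --00, 0-11
Petrick residual → -1-1, 1--0
Min cover (4 terms): c'd' + bd + a'cd + ad'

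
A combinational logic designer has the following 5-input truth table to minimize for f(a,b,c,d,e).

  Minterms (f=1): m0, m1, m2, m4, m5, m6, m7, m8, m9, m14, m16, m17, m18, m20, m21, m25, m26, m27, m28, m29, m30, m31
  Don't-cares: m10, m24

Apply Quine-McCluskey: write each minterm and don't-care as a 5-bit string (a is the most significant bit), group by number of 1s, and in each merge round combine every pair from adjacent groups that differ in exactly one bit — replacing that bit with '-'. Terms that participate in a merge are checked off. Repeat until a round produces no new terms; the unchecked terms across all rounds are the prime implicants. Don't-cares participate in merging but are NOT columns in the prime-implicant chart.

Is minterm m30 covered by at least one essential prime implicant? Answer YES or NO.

YES

size-2^0 implicants → 00000(✓)  00001(✓)  00010(✓)  00100(✓)  00101(✓)  00110(✓)  00111(✓)  01000(✓)  01001(✓)  01010(✓)  01110(✓)  10000(✓)  10001(✓)  10010(✓)  10100(✓)  10101(✓)  11000(✓)  11001(✓)  11010(✓)  11011(✓)  11100(✓)  11101(✓)  11110(✓)  11111(✓)
size-2^1 implicants → -0000(✓)  -0001(✓)  -0010(✓)  -0100(✓)  -0101(✓)  -1000(✓)  -1001(✓)  -1010(✓)  -1110(✓)  0-000(✓)  0-001(✓)  0-010(✓)  0-110(✓)  00-00(✓)  00-01(✓)  00-10(✓)  000-0(✓)  0000-(✓)  001-0(✓)  001-1(✓)  0010-(✓)  0011-(✓)  01-10(✓)  010-0(✓)  0100-(✓)  1-000(✓)  1-001(✓)  1-010(✓)  1-100(✓)  1-101(✓)  10-00(✓)  10-01(✓)  100-0(✓)  1000-(✓)  1010-(✓)  11-00(✓)  11-01(✓)  11-10(✓)  11-11(✓)  110-0(✓)  110-1(✓)  1100-(✓)  1101-(✓)  111-0(✓)  111-1(✓)  1110-(✓)  1111-(✓)
size-2^2 implicants → --000(✓)  --001(✓)  --010(✓)  -0-00(✓)  -0-01(✓)  -00-0(✓)  -000-(✓)  -010-(✓)  -1-10  -10-0(✓)  -100-(✓)  0--10  0-0-0(✓)  0-00-(✓)  00--0  00-0-(✓)  001--  1--00(✓)  1--01(✓)  1-0-0(✓)  1-00-(✓)  1-10-(✓)  10-0-(✓)  11--0(✓)  11--1(✓)  11-0-(✓)  11-1-(✓)  110--(✓)  111--(✓)
size-2^3 implicants → --0-0  --00-  -0-0-  1--0-  11---
Unchecked terms (primes): --0-0, --00-, -0-0-, -1-10, 0--10, 00--0, 001--, 1--0-, 11---
Minterm coverage:
  m0 ⊆ --0-0,--00-,-0-0-,00--0
  m1 ⊆ --00-,-0-0-
  m2 ⊆ --0-0,0--10,00--0
  m4 ⊆ -0-0-,00--0,001--
  m5 ⊆ -0-0-,001--
  m6 ⊆ 0--10,00--0,001--
  m7 ⊆ 001-- [E]
  m8 ⊆ --0-0,--00-
  m9 ⊆ --00- [E]
  m14 ⊆ -1-10,0--10
  m16 ⊆ --0-0,--00-,-0-0-,1--0-
  m17 ⊆ --00-,-0-0-,1--0-
  m18 ⊆ --0-0 [E]
  m20 ⊆ -0-0-,1--0-
  m21 ⊆ -0-0-,1--0-
  m25 ⊆ --00-,1--0-,11---
  m26 ⊆ --0-0,-1-10,11---
  m27 ⊆ 11--- [E]
  m28 ⊆ 1--0-,11---
  m29 ⊆ 1--0-,11---
  m30 ⊆ -1-10,11---
  m31 ⊆ 11--- [E]
E = {--0-0, --00-, 001--, 11---}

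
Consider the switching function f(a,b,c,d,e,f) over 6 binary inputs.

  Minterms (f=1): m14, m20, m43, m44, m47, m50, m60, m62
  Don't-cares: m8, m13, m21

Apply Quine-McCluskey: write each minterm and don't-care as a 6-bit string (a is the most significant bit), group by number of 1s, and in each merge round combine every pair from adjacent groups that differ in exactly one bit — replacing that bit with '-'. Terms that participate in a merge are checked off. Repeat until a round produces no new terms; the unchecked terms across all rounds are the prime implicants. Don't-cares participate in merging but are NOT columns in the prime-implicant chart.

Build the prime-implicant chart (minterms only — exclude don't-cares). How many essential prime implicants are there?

Round 0: 001000 001101 001110 010100✓ 010101✓ 101011✓ 101100✓ 101111✓ 110010 111100✓ 111110✓
Round 1: 01010- 1-1100 101-11 1111-0
PIs = {001000, 001101, 001110, 01010-, 1-1100, 101-11, 110010, 1111-0}
Coverage chart:
  m14: 001110 ←essential
  m20: 01010- ←essential
  m43: 101-11 ←essential
  m44: 1-1100 ←essential
  m47: 101-11 ←essential
  m50: 110010 ←essential
  m60: 1-1100,1111-0
  m62: 1111-0 ←essential
Essential: 001110, 01010-, 1-1100, 101-11, 110010, 1111-0

6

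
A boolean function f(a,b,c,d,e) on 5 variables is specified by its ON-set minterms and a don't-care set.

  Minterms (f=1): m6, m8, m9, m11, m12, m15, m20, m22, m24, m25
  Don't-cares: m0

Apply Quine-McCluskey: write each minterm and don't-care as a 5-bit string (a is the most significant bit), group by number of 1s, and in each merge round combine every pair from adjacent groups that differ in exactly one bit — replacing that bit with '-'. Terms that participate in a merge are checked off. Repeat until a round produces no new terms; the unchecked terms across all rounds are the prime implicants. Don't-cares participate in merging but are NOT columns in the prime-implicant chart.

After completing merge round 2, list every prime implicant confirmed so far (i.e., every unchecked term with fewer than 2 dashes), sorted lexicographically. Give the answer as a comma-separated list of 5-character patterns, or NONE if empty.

-0110, 0-000, 01-00, 01-11, 010-1, 101-0

[col 0] 00000*, 00110*, 01000*, 01001*, 01011*, 01100*, 01111*, 10100*, 10110*, 11000*, 11001*
[col 1] -0110, -1000*, -1001*, 0-000, 01-00, 01-11, 010-1, 0100-*, 101-0, 1100-*
[col 2] -100-
Prime implicants: -0110, -100-, 0-000, 01-00, 01-11, 010-1, 101-0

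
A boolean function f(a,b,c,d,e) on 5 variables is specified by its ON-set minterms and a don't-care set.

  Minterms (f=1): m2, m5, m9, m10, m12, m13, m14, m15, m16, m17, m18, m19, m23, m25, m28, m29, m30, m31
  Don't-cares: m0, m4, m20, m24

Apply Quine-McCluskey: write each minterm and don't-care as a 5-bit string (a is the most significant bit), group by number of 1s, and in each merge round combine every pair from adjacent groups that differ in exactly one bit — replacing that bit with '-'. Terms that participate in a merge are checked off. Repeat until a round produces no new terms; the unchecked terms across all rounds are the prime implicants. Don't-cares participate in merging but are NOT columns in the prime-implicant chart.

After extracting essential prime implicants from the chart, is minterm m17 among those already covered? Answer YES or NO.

size-2^0 implicants → 00000(✓)  00010(✓)  00100(✓)  00101(✓)  01001(✓)  01010(✓)  01100(✓)  01101(✓)  01110(✓)  01111(✓)  10000(✓)  10001(✓)  10010(✓)  10011(✓)  10100(✓)  10111(✓)  11000(✓)  11001(✓)  11100(✓)  11101(✓)  11110(✓)  11111(✓)
size-2^1 implicants → -0000(✓)  -0010(✓)  -0100(✓)  -1001(✓)  -1100(✓)  -1101(✓)  -1110(✓)  -1111(✓)  0-010  0-100(✓)  0-101(✓)  00-00(✓)  000-0(✓)  0010-(✓)  01-01(✓)  01-10  011-0(✓)  011-1(✓)  0110-(✓)  0111-(✓)  1-000(✓)  1-001(✓)  1-100(✓)  1-111  10-00(✓)  10-11  100-0(✓)  100-1(✓)  1000-(✓)  1001-(✓)  11-00(✓)  11-01(✓)  1100-(✓)  111-0(✓)  111-1(✓)  1110-(✓)  1111-(✓)
size-2^2 implicants → --100  -0-00  -00-0  -1-01  -11-0(✓)  -11-1(✓)  -110-(✓)  -111-(✓)  0-10-  011--(✓)  1--00  1-00-  100--  11-0-  111--(✓)
size-2^3 implicants → -11--
Unchecked terms (primes): --100, -0-00, -00-0, -1-01, -11--, 0-010, 0-10-, 01-10, 1--00, 1-00-, 1-111, 10-11, 100--, 11-0-
Minterm coverage:
  m2 ⊆ -00-0,0-010
  m5 ⊆ 0-10- [E]
  m9 ⊆ -1-01 [E]
  m10 ⊆ 0-010,01-10
  m12 ⊆ --100,-11--,0-10-
  m13 ⊆ -1-01,-11--,0-10-
  m14 ⊆ -11--,01-10
  m15 ⊆ -11-- [E]
  m16 ⊆ -0-00,-00-0,1--00,1-00-,100--
  m17 ⊆ 1-00-,100--
  m18 ⊆ -00-0,100--
  m19 ⊆ 10-11,100--
  m23 ⊆ 1-111,10-11
  m25 ⊆ -1-01,1-00-,11-0-
  m28 ⊆ --100,-11--,1--00,11-0-
  m29 ⊆ -1-01,-11--,11-0-
  m30 ⊆ -11-- [E]
  m31 ⊆ -11--,1-111
E = {-1-01, -11--, 0-10-}

NO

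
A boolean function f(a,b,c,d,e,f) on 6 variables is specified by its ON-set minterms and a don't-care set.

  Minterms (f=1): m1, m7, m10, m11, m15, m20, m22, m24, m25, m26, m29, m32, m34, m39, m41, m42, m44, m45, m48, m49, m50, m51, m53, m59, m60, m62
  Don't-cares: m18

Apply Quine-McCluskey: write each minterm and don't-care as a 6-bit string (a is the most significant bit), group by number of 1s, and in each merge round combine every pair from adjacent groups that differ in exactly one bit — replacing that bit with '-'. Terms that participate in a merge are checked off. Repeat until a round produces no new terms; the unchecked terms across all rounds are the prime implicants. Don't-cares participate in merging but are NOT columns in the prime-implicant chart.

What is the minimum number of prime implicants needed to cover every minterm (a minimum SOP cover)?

13

[col 0] 000001, 000111*, 001010*, 001011*, 001111*, 010010*, 010100*, 010110*, 011000*, 011001*, 011010*, 011101*, 100000*, 100010*, 100111*, 101001*, 101010*, 101100*, 101101*, 110000*, 110001*, 110010*, 110011*, 110101*, 111011*, 111100*, 111110*
[col 1] -00111, -01010, -10010, 0-1010, 00-111, 001-11, 00101-, 01-010, 010-10, 0101-0, 011-01, 0110-0, 01100-, 1-0000*, 1-0010*, 1-1100, 10-010, 1000-0*, 101-01, 10110-, 11-011, 110-01, 1100-0*, 1100-1*, 11000-*, 11001-*, 1111-0
[col 2] 1-00-0, 1100--
Prime implicants: -00111, -01010, -10010, 0-1010, 00-111, 000001, 001-11, 00101-, 01-010, 010-10, 0101-0, 011-01, 0110-0, 01100-, 1-00-0, 1-1100, 10-010, 101-01, 10110-, 11-011, 110-01, 1100--, 1111-0
PI chart (minterm → PIs covering it):
  1 | 000001  (sole → essential)
  7 | -00111,00-111
  10 | -01010,0-1010,00101-
  11 | 001-11,00101-
  15 | 00-111,001-11
  20 | 0101-0  (sole → essential)
  22 | 010-10,0101-0
  24 | 0110-0,01100-
  25 | 011-01,01100-
  26 | 0-1010,01-010,0110-0
  29 | 011-01  (sole → essential)
  32 | 1-00-0  (sole → essential)
  34 | 1-00-0,10-010
  39 | -00111  (sole → essential)
  41 | 101-01  (sole → essential)
  42 | -01010,10-010
  44 | 1-1100,10110-
  45 | 101-01,10110-
  48 | 1-00-0,1100--
  49 | 110-01,1100--
  50 | -10010,1-00-0,1100--
  51 | 11-011,1100--
  53 | 110-01  (sole → essential)
  59 | 11-011  (sole → essential)
  60 | 1-1100,1111-0
  62 | 1111-0  (sole → essential)
Essential prime implicants: -00111, 000001, 0101-0, 011-01, 1-00-0, 101-01, 11-011, 110-01, 1111-0
Petrick residual → -01010, 001-11, 0110-0, 1-1100
Minimum SOP uses 13 PIs: b'c'def + b'cd'ef' + a'b'c'd'e'f + a'b'cef + a'bc'df' + a'bce'f + a'bcd'f' + ac'd'f' + acde'f' + ab'ce'f + abd'ef + abc'e'f + abcdf'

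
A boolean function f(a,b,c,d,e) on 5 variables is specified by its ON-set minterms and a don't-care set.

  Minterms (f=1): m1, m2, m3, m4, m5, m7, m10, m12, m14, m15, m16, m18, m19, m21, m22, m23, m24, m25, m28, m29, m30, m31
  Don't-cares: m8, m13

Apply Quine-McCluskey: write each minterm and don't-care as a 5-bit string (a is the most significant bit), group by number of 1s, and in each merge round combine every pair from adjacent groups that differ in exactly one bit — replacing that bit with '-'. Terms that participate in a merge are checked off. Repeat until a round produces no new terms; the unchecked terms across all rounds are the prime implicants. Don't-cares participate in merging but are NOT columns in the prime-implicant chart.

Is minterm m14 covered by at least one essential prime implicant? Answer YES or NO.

Round 0: 00001✓ 00010✓ 00011✓ 00100✓ 00101✓ 00111✓ 01000✓ 01010✓ 01100✓ 01101✓ 01110✓ 01111✓ 10000✓ 10010✓ 10011✓ 10101✓ 10110✓ 10111✓ 11000✓ 11001✓ 11100✓ 11101✓ 11110✓ 11111✓
Round 1: -0010✓ -0011✓ -0101✓ -0111✓ -1000✓ -1100✓ -1101✓ -1110✓ -1111✓ 0-010 0-100✓ 0-101✓ 0-111✓ 00-01✓ 00-11✓ 000-1✓ 0001-✓ 001-1✓ 0010-✓ 01-00✓ 01-10✓ 010-0✓ 011-0✓ 011-1✓ 0110-✓ 0111-✓ 1-000 1-101✓ 1-110✓ 1-111✓ 10-10✓ 10-11✓ 100-0 1001-✓ 101-1✓ 1011-✓ 11-00✓ 11-01✓ 1100-✓ 111-0✓ 111-1✓ 1110-✓ 1111-✓
Round 2: --101✓ --111✓ -0-11 -001- -01-1✓ -1-00 -11-0✓ -11-1✓ -110-✓ -111-✓ 0-1-1✓ 0-10- 00--1 01--0 011--✓ 1-1-1✓ 1-11- 10-1- 11-0- 111--✓
Round 3: --1-1 -11--
PIs = {--1-1, -0-11, -001-, -1-00, -11--, 0-010, 0-10-, 00--1, 01--0, 1-000, 1-11-, 10-1-, 100-0, 11-0-}
Coverage chart:
  m1: 00--1 ←essential
  m2: -001-,0-010
  m3: -0-11,-001-,00--1
  m4: 0-10- ←essential
  m5: --1-1,0-10-,00--1
  m7: --1-1,-0-11,00--1
  m10: 0-010,01--0
  m12: -1-00,-11--,0-10-,01--0
  m14: -11--,01--0
  m15: --1-1,-11--
  m16: 1-000,100-0
  m18: -001-,10-1-,100-0
  m19: -0-11,-001-,10-1-
  m21: --1-1 ←essential
  m22: 1-11-,10-1-
  m23: --1-1,-0-11,1-11-,10-1-
  m24: -1-00,1-000,11-0-
  m25: 11-0- ←essential
  m28: -1-00,-11--,11-0-
  m29: --1-1,-11--,11-0-
  m30: -11--,1-11-
  m31: --1-1,-11--,1-11-
Essential: --1-1, 0-10-, 00--1, 11-0-

NO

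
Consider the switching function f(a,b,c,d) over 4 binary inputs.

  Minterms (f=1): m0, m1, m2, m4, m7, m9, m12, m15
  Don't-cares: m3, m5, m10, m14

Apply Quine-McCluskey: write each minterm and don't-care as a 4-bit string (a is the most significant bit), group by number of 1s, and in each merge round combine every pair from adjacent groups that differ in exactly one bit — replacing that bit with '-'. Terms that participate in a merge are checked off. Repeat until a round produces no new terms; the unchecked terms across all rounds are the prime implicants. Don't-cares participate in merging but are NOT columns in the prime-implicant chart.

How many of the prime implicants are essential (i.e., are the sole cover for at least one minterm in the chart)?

1

size-2^0 implicants → 0000(✓)  0001(✓)  0010(✓)  0011(✓)  0100(✓)  0101(✓)  0111(✓)  1001(✓)  1010(✓)  1100(✓)  1110(✓)  1111(✓)
size-2^1 implicants → -001  -010  -100  -111  0-00(✓)  0-01(✓)  0-11(✓)  00-0(✓)  00-1(✓)  000-(✓)  001-(✓)  01-1(✓)  010-(✓)  1-10  11-0  111-
size-2^2 implicants → 0--1  0-0-  00--
Unchecked terms (primes): -001, -010, -100, -111, 0--1, 0-0-, 00--, 1-10, 11-0, 111-
Minterm coverage:
  m0 ⊆ 0-0-,00--
  m1 ⊆ -001,0--1,0-0-,00--
  m2 ⊆ -010,00--
  m4 ⊆ -100,0-0-
  m7 ⊆ -111,0--1
  m9 ⊆ -001 [E]
  m12 ⊆ -100,11-0
  m15 ⊆ -111,111-
E = {-001}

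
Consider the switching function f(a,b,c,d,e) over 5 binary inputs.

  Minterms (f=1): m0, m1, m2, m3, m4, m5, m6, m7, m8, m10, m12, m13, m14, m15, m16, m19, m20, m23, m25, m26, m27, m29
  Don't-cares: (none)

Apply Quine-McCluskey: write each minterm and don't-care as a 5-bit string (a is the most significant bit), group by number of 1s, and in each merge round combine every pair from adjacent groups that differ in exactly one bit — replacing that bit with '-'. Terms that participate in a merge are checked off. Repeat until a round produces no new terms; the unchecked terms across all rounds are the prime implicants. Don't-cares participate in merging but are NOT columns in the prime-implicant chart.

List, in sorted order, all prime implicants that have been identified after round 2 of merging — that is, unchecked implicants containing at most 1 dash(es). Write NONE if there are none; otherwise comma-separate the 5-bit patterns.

-1010, -1101, 1-011, 11-01, 110-1, 1101-

[col 0] 00000*, 00001*, 00010*, 00011*, 00100*, 00101*, 00110*, 00111*, 01000*, 01010*, 01100*, 01101*, 01110*, 01111*, 10000*, 10011*, 10100*, 10111*, 11001*, 11010*, 11011*, 11101*
[col 1] -0000*, -0011*, -0100*, -0111*, -1010, -1101, 0-000*, 0-010*, 0-100*, 0-101*, 0-110*, 0-111*, 00-00*, 00-01*, 00-10*, 00-11*, 000-0*, 000-1*, 0000-*, 0001-*, 001-0*, 001-1*, 0010-*, 0011-*, 01-00*, 01-10*, 010-0*, 011-0*, 011-1*, 0110-*, 0111-*, 1-011, 10-00*, 10-11*, 11-01, 110-1, 1101-
[col 2] -0-00, -0-11, 0--00*, 0--10*, 0-0-0*, 0-1-0*, 0-1-1*, 0-10-*, 0-11-*, 00--0*, 00--1*, 00-0-*, 00-1-*, 000--*, 001--*, 01--0*, 011--*
[col 3] 0---0, 0-1--, 00---
Prime implicants: -0-00, -0-11, -1010, -1101, 0---0, 0-1--, 00---, 1-011, 11-01, 110-1, 1101-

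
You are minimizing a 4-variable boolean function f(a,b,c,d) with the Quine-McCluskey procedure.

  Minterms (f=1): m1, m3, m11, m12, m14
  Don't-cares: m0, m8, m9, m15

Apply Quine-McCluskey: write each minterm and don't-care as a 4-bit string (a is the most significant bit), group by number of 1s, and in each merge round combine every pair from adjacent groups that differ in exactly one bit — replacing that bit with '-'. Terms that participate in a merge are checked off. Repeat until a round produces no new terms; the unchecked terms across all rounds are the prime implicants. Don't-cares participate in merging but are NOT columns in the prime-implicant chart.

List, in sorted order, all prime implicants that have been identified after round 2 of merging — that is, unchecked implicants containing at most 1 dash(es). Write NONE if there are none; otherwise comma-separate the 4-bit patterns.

[col 0] 0000*, 0001*, 0011*, 1000*, 1001*, 1011*, 1100*, 1110*, 1111*
[col 1] -000*, -001*, -011*, 00-1*, 000-*, 1-00, 1-11, 10-1*, 100-*, 11-0, 111-
[col 2] -0-1, -00-
Prime implicants: -0-1, -00-, 1-00, 1-11, 11-0, 111-

1-00, 1-11, 11-0, 111-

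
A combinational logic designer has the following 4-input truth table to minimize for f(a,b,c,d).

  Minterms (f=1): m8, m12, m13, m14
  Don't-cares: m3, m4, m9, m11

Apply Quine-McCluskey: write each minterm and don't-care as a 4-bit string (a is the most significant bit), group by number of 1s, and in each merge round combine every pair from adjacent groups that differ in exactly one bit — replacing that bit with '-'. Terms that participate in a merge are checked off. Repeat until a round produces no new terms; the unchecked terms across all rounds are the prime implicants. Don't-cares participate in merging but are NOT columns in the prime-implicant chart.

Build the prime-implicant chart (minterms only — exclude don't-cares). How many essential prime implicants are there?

2

size-2^0 implicants → 0011(✓)  0100(✓)  1000(✓)  1001(✓)  1011(✓)  1100(✓)  1101(✓)  1110(✓)
size-2^1 implicants → -011  -100  1-00(✓)  1-01(✓)  10-1  100-(✓)  11-0  110-(✓)
size-2^2 implicants → 1-0-
Unchecked terms (primes): -011, -100, 1-0-, 10-1, 11-0
Minterm coverage:
  m8 ⊆ 1-0- [E]
  m12 ⊆ -100,1-0-,11-0
  m13 ⊆ 1-0- [E]
  m14 ⊆ 11-0 [E]
E = {1-0-, 11-0}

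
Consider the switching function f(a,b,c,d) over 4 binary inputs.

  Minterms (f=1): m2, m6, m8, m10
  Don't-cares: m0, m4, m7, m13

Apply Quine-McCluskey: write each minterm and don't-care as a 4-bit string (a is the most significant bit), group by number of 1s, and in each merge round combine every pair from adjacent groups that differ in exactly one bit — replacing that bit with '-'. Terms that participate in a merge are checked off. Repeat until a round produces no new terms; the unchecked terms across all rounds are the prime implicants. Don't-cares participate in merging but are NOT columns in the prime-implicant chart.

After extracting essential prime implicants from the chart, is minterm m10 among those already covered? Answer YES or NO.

YES

size-2^0 implicants → 0000(✓)  0010(✓)  0100(✓)  0110(✓)  0111(✓)  1000(✓)  1010(✓)  1101
size-2^1 implicants → -000(✓)  -010(✓)  0-00(✓)  0-10(✓)  00-0(✓)  01-0(✓)  011-  10-0(✓)
size-2^2 implicants → -0-0  0--0
Unchecked terms (primes): -0-0, 0--0, 011-, 1101
Minterm coverage:
  m2 ⊆ -0-0,0--0
  m6 ⊆ 0--0,011-
  m8 ⊆ -0-0 [E]
  m10 ⊆ -0-0 [E]
E = {-0-0}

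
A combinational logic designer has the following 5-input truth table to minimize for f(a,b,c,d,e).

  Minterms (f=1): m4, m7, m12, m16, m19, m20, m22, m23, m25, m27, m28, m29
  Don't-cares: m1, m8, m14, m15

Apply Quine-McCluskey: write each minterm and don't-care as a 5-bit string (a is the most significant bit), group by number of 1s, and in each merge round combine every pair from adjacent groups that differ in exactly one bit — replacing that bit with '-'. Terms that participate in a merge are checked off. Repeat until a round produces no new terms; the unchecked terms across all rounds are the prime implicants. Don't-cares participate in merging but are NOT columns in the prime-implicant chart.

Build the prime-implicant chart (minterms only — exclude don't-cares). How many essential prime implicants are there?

2

Round 0: 00001 00100✓ 00111✓ 01000✓ 01100✓ 01110✓ 01111✓ 10000✓ 10011✓ 10100✓ 10110✓ 10111✓ 11001✓ 11011✓ 11100✓ 11101✓
Round 1: -0100✓ -0111 -1100✓ 0-100✓ 0-111 01-00 011-0 0111- 1-011 1-100✓ 10-00 10-11 101-0 1011- 11-01 110-1 1110-
Round 2: --100
PIs = {--100, -0111, 0-111, 00001, 01-00, 011-0, 0111-, 1-011, 10-00, 10-11, 101-0, 1011-, 11-01, 110-1, 1110-}
Coverage chart:
  m4: --100 ←essential
  m7: -0111,0-111
  m12: --100,01-00,011-0
  m16: 10-00 ←essential
  m19: 1-011,10-11
  m20: --100,10-00,101-0
  m22: 101-0,1011-
  m23: -0111,10-11,1011-
  m25: 11-01,110-1
  m27: 1-011,110-1
  m28: --100,1110-
  m29: 11-01,1110-
Essential: --100, 10-00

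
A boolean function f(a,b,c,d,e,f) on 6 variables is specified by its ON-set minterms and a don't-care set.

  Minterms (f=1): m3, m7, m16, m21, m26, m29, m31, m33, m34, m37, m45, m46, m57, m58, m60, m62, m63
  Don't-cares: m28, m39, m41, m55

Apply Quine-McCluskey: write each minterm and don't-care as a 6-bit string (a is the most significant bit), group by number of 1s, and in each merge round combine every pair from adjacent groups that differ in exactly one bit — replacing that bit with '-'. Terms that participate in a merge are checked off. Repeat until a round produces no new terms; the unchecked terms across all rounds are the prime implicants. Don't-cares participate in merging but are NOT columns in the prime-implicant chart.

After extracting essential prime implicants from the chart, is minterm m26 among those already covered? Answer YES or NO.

size-2^0 implicants → 000011(✓)  000111(✓)  010000  010101(✓)  011010(✓)  011100(✓)  011101(✓)  011111(✓)  100001(✓)  100010  100101(✓)  100111(✓)  101001(✓)  101101(✓)  101110(✓)  110111(✓)  111001(✓)  111010(✓)  111100(✓)  111110(✓)  111111(✓)
size-2^1 implicants → -00111  -11010  -11100  -11111  000-11  01-101  0111-1  01110-  1-0111  1-1001  1-1110  10-001(✓)  10-101(✓)  100-01(✓)  1001-1  101-01(✓)  11-111  111-10  1111-0  11111-
size-2^2 implicants → 10--01
Unchecked terms (primes): -00111, -11010, -11100, -11111, 000-11, 01-101, 010000, 0111-1, 01110-, 1-0111, 1-1001, 1-1110, 10--01, 100010, 1001-1, 11-111, 111-10, 1111-0, 11111-
Minterm coverage:
  m3 ⊆ 000-11 [E]
  m7 ⊆ -00111,000-11
  m16 ⊆ 010000 [E]
  m21 ⊆ 01-101 [E]
  m26 ⊆ -11010 [E]
  m29 ⊆ 01-101,0111-1,01110-
  m31 ⊆ -11111,0111-1
  m33 ⊆ 10--01 [E]
  m34 ⊆ 100010 [E]
  m37 ⊆ 10--01,1001-1
  m45 ⊆ 10--01 [E]
  m46 ⊆ 1-1110 [E]
  m57 ⊆ 1-1001 [E]
  m58 ⊆ -11010,111-10
  m60 ⊆ -11100,1111-0
  m62 ⊆ 1-1110,111-10,1111-0,11111-
  m63 ⊆ -11111,11-111,11111-
E = {-11010, 000-11, 01-101, 010000, 1-1001, 1-1110, 10--01, 100010}

YES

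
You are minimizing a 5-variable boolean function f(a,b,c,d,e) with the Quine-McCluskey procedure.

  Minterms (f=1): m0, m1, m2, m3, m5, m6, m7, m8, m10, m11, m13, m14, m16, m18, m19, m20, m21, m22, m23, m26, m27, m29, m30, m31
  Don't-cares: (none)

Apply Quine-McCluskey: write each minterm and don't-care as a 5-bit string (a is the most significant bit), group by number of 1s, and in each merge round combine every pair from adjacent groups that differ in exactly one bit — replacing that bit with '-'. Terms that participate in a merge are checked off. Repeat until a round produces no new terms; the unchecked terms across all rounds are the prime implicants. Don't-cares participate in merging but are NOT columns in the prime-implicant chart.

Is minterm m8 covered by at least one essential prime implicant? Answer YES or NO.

YES

Round 0: 00000✓ 00001✓ 00010✓ 00011✓ 00101✓ 00110✓ 00111✓ 01000✓ 01010✓ 01011✓ 01101✓ 01110✓ 10000✓ 10010✓ 10011✓ 10100✓ 10101✓ 10110✓ 10111✓ 11010✓ 11011✓ 11101✓ 11110✓ 11111✓
Round 1: -0000✓ -0010✓ -0011✓ -0101✓ -0110✓ -0111✓ -1010✓ -1011✓ -1101✓ -1110✓ 0-000✓ 0-010✓ 0-011✓ 0-101✓ 0-110✓ 00-01✓ 00-10✓ 00-11✓ 000-0✓ 000-1✓ 0000-✓ 0001-✓ 001-1✓ 0011-✓ 01-10✓ 010-0✓ 0101-✓ 1-010✓ 1-011✓ 1-101✓ 1-110✓ 1-111✓ 10-00✓ 10-10✓ 10-11✓ 100-0✓ 1001-✓ 101-0✓ 101-1✓ 1010-✓ 1011-✓ 11-10✓ 11-11✓ 1101-✓ 111-1✓ 1111-✓
Round 2: --010✓ --011✓ --101 --110✓ -0-10✓ -0-11✓ -00-0 -001-✓ -01-1 -011-✓ -1-10✓ -101-✓ 0--10✓ 0-0-0 0-01-✓ 00--1 00-1-✓ 000-- 1--10✓ 1--11✓ 1-01-✓ 1-1-1 1-11-✓ 10--0 10-1-✓ 101-- 11-1-✓
Round 3: ---10 --01- -0-1- 1--1-
PIs = {---10, --01-, --101, -0-1-, -00-0, -01-1, 0-0-0, 00--1, 000--, 1--1-, 1-1-1, 10--0, 101--}
Coverage chart:
  m0: -00-0,0-0-0,000--
  m1: 00--1,000--
  m2: ---10,--01-,-0-1-,-00-0,0-0-0,000--
  m3: --01-,-0-1-,00--1,000--
  m5: --101,-01-1,00--1
  m6: ---10,-0-1-
  m7: -0-1-,-01-1,00--1
  m8: 0-0-0 ←essential
  m10: ---10,--01-,0-0-0
  m11: --01- ←essential
  m13: --101 ←essential
  m14: ---10 ←essential
  m16: -00-0,10--0
  m18: ---10,--01-,-0-1-,-00-0,1--1-,10--0
  m19: --01-,-0-1-,1--1-
  m20: 10--0,101--
  m21: --101,-01-1,1-1-1,101--
  m22: ---10,-0-1-,1--1-,10--0,101--
  m23: -0-1-,-01-1,1--1-,1-1-1,101--
  m26: ---10,--01-,1--1-
  m27: --01-,1--1-
  m29: --101,1-1-1
  m30: ---10,1--1-
  m31: 1--1-,1-1-1
Essential: ---10, --01-, --101, 0-0-0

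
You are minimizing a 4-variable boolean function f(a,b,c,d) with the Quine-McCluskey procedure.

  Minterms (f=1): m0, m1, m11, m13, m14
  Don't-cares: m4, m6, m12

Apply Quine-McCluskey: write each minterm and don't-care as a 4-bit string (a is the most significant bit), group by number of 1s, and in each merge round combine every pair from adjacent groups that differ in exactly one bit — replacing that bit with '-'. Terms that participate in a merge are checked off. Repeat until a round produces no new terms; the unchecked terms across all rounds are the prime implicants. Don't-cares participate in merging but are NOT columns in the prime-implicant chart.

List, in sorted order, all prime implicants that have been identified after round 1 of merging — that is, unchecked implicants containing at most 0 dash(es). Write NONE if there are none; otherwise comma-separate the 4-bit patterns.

size-2^0 implicants → 0000(✓)  0001(✓)  0100(✓)  0110(✓)  1011  1100(✓)  1101(✓)  1110(✓)
size-2^1 implicants → -100(✓)  -110(✓)  0-00  000-  01-0(✓)  11-0(✓)  110-
size-2^2 implicants → -1-0
Unchecked terms (primes): -1-0, 0-00, 000-, 1011, 110-

1011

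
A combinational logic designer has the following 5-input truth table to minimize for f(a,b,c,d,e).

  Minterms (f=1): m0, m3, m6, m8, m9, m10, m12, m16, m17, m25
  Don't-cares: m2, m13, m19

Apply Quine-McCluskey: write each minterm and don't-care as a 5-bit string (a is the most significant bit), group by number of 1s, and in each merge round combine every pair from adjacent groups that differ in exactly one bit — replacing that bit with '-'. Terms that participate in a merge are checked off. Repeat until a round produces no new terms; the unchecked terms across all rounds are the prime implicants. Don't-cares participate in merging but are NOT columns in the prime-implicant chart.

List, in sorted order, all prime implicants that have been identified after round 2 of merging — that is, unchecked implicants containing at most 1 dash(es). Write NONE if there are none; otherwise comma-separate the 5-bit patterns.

Round 0: 00000✓ 00010✓ 00011✓ 00110✓ 01000✓ 01001✓ 01010✓ 01100✓ 01101✓ 10000✓ 10001✓ 10011✓ 11001✓
Round 1: -0000 -0011 -1001 0-000✓ 0-010✓ 00-10 000-0✓ 0001- 01-00✓ 01-01✓ 010-0✓ 0100-✓ 0110-✓ 1-001 100-1 1000-
Round 2: 0-0-0 01-0-
PIs = {-0000, -0011, -1001, 0-0-0, 00-10, 0001-, 01-0-, 1-001, 100-1, 1000-}

-0000, -0011, -1001, 00-10, 0001-, 1-001, 100-1, 1000-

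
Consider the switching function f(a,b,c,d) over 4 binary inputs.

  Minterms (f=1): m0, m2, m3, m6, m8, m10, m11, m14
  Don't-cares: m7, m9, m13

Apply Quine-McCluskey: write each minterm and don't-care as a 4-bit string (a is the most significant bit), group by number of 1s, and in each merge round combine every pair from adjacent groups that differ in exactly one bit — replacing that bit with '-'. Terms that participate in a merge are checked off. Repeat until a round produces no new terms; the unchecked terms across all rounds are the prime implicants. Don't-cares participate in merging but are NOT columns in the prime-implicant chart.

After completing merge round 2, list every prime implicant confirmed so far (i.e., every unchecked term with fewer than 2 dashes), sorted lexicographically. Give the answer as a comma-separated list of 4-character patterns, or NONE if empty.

1-01

Round 0: 0000✓ 0010✓ 0011✓ 0110✓ 0111✓ 1000✓ 1001✓ 1010✓ 1011✓ 1101✓ 1110✓
Round 1: -000✓ -010✓ -011✓ -110✓ 0-10✓ 0-11✓ 00-0✓ 001-✓ 011-✓ 1-01 1-10✓ 10-0✓ 10-1✓ 100-✓ 101-✓
Round 2: --10 -0-0 -01- 0-1- 10--
PIs = {--10, -0-0, -01-, 0-1-, 1-01, 10--}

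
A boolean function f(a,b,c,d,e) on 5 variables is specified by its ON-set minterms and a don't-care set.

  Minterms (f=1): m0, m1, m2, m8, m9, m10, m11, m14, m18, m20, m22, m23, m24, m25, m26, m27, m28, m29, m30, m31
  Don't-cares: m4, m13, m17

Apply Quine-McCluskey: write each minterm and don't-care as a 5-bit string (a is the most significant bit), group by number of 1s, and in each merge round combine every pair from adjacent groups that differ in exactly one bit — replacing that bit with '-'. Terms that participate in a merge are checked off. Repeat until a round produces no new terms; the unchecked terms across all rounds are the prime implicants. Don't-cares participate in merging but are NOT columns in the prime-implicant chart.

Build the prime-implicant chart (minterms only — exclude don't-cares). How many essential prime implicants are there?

size-2^0 implicants → 00000(✓)  00001(✓)  00010(✓)  00100(✓)  01000(✓)  01001(✓)  01010(✓)  01011(✓)  01101(✓)  01110(✓)  10001(✓)  10010(✓)  10100(✓)  10110(✓)  10111(✓)  11000(✓)  11001(✓)  11010(✓)  11011(✓)  11100(✓)  11101(✓)  11110(✓)  11111(✓)
size-2^1 implicants → -0001(✓)  -0010(✓)  -0100  -1000(✓)  -1001(✓)  -1010(✓)  -1011(✓)  -1101(✓)  -1110(✓)  0-000(✓)  0-001(✓)  0-010(✓)  00-00  000-0(✓)  0000-(✓)  01-01(✓)  01-10(✓)  010-0(✓)  010-1(✓)  0100-(✓)  0101-(✓)  1-001(✓)  1-010(✓)  1-100(✓)  1-110(✓)  1-111(✓)  10-10(✓)  101-0(✓)  1011-(✓)  11-00(✓)  11-01(✓)  11-10(✓)  11-11(✓)  110-0(✓)  110-1(✓)  1100-(✓)  1101-(✓)  111-0(✓)  111-1(✓)  1110-(✓)  1111-(✓)
size-2^2 implicants → --001  --010  -1-01  -1-10  -10-0(✓)  -10-1(✓)  -100-(✓)  -101-(✓)  0-0-0  0-00-  010--(✓)  1--10  1-1-0  1-11-  11--0(✓)  11--1(✓)  11-0-(✓)  11-1-(✓)  110--(✓)  111--(✓)
size-2^3 implicants → -10--  11---
Unchecked terms (primes): --001, --010, -0100, -1-01, -1-10, -10--, 0-0-0, 0-00-, 00-00, 1--10, 1-1-0, 1-11-, 11---
Minterm coverage:
  m0 ⊆ 0-0-0,0-00-,00-00
  m1 ⊆ --001,0-00-
  m2 ⊆ --010,0-0-0
  m8 ⊆ -10--,0-0-0,0-00-
  m9 ⊆ --001,-1-01,-10--,0-00-
  m10 ⊆ --010,-1-10,-10--,0-0-0
  m11 ⊆ -10-- [E]
  m14 ⊆ -1-10 [E]
  m18 ⊆ --010,1--10
  m20 ⊆ -0100,1-1-0
  m22 ⊆ 1--10,1-1-0,1-11-
  m23 ⊆ 1-11- [E]
  m24 ⊆ -10--,11---
  m25 ⊆ --001,-1-01,-10--,11---
  m26 ⊆ --010,-1-10,-10--,1--10,11---
  m27 ⊆ -10--,11---
  m28 ⊆ 1-1-0,11---
  m29 ⊆ -1-01,11---
  m30 ⊆ -1-10,1--10,1-1-0,1-11-,11---
  m31 ⊆ 1-11-,11---
E = {-1-10, -10--, 1-11-}

3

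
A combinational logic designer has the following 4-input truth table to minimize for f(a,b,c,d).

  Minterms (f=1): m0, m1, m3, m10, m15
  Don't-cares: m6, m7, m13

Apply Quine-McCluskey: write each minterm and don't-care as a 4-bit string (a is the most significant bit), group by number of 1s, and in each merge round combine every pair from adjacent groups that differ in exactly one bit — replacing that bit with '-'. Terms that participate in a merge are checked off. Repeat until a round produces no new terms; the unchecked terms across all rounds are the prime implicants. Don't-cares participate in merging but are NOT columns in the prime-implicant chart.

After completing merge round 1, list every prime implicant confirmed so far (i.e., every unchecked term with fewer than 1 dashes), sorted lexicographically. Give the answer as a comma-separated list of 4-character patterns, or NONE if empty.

[col 0] 0000*, 0001*, 0011*, 0110*, 0111*, 1010, 1101*, 1111*
[col 1] -111, 0-11, 00-1, 000-, 011-, 11-1
Prime implicants: -111, 0-11, 00-1, 000-, 011-, 1010, 11-1

1010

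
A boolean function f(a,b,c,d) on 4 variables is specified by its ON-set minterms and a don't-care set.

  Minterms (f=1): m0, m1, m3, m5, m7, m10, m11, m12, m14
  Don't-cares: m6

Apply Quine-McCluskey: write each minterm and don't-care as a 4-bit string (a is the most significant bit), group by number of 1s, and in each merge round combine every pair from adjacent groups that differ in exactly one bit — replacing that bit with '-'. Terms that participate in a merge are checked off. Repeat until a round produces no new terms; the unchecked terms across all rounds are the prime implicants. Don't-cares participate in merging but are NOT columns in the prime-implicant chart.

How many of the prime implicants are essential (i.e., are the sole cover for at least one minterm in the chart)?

[col 0] 0000*, 0001*, 0011*, 0101*, 0110*, 0111*, 1010*, 1011*, 1100*, 1110*
[col 1] -011, -110, 0-01*, 0-11*, 00-1*, 000-, 01-1*, 011-, 1-10, 101-, 11-0
[col 2] 0--1
Prime implicants: -011, -110, 0--1, 000-, 011-, 1-10, 101-, 11-0
PI chart (minterm → PIs covering it):
  0 | 000-  (sole → essential)
  1 | 0--1,000-
  3 | -011,0--1
  5 | 0--1  (sole → essential)
  7 | 0--1,011-
  10 | 1-10,101-
  11 | -011,101-
  12 | 11-0  (sole → essential)
  14 | -110,1-10,11-0
Essential prime implicants: 0--1, 000-, 11-0

3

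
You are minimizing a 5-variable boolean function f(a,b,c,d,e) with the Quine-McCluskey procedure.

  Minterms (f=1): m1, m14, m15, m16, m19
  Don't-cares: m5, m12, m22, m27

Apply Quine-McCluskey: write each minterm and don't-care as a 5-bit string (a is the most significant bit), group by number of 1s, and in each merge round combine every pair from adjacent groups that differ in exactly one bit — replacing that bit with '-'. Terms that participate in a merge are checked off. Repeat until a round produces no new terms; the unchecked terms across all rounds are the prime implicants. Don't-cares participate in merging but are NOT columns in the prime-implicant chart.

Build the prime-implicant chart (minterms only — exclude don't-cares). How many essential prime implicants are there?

4

[col 0] 00001*, 00101*, 01100*, 01110*, 01111*, 10000, 10011*, 10110, 11011*
[col 1] 00-01, 011-0, 0111-, 1-011
Prime implicants: 00-01, 011-0, 0111-, 1-011, 10000, 10110
PI chart (minterm → PIs covering it):
  1 | 00-01  (sole → essential)
  14 | 011-0,0111-
  15 | 0111-  (sole → essential)
  16 | 10000  (sole → essential)
  19 | 1-011  (sole → essential)
Essential prime implicants: 00-01, 0111-, 1-011, 10000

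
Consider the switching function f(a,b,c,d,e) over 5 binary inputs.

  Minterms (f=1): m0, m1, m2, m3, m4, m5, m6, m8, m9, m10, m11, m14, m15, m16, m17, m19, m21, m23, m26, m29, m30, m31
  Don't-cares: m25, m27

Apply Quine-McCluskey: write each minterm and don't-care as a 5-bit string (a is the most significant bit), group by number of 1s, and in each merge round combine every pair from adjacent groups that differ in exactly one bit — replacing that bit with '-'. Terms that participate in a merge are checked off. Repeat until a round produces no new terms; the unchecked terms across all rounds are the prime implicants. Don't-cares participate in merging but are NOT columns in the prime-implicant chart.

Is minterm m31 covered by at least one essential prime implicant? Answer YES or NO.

Round 0: 00000✓ 00001✓ 00010✓ 00011✓ 00100✓ 00101✓ 00110✓ 01000✓ 01001✓ 01010✓ 01011✓ 01110✓ 01111✓ 10000✓ 10001✓ 10011✓ 10101✓ 10111✓ 11001✓ 11010✓ 11011✓ 11101✓ 11110✓ 11111✓
Round 1: -0000✓ -0001✓ -0011✓ -0101✓ -1001✓ -1010✓ -1011✓ -1110✓ -1111✓ 0-000✓ 0-001✓ 0-010✓ 0-011✓ 0-110✓ 00-00✓ 00-01✓ 00-10✓ 000-0✓ 000-1✓ 0000-✓ 0001-✓ 001-0✓ 0010-✓ 01-10✓ 01-11✓ 010-0✓ 010-1✓ 0100-✓ 0101-✓ 0111-✓ 1-001✓ 1-011✓ 1-101✓ 1-111✓ 10-01✓ 10-11✓ 100-1✓ 1000-✓ 101-1✓ 11-01✓ 11-10✓ 11-11✓ 110-1✓ 1101-✓ 111-1✓ 1111-✓
Round 2: --001✓ --011✓ -0-01 -00-1✓ -000- -1-10✓ -1-11✓ -10-1✓ -101-✓ -111-✓ 0--10 0-0-0✓ 0-0-1✓ 0-00-✓ 0-01-✓ 00--0 00-0- 000--✓ 01-1-✓ 010--✓ 1--01✓ 1--11✓ 1-0-1✓ 1-1-1✓ 10--1✓ 11--1✓ 11-1-✓
Round 3: --0-1 -1-1- 0-0-- 1---1
PIs = {--0-1, -0-01, -000-, -1-1-, 0--10, 0-0--, 00--0, 00-0-, 1---1}
Coverage chart:
  m0: -000-,0-0--,00--0,00-0-
  m1: --0-1,-0-01,-000-,0-0--,00-0-
  m2: 0--10,0-0--,00--0
  m3: --0-1,0-0--
  m4: 00--0,00-0-
  m5: -0-01,00-0-
  m6: 0--10,00--0
  m8: 0-0-- ←essential
  m9: --0-1,0-0--
  m10: -1-1-,0--10,0-0--
  m11: --0-1,-1-1-,0-0--
  m14: -1-1-,0--10
  m15: -1-1- ←essential
  m16: -000- ←essential
  m17: --0-1,-0-01,-000-,1---1
  m19: --0-1,1---1
  m21: -0-01,1---1
  m23: 1---1 ←essential
  m26: -1-1- ←essential
  m29: 1---1 ←essential
  m30: -1-1- ←essential
  m31: -1-1-,1---1
Essential: -000-, -1-1-, 0-0--, 1---1

YES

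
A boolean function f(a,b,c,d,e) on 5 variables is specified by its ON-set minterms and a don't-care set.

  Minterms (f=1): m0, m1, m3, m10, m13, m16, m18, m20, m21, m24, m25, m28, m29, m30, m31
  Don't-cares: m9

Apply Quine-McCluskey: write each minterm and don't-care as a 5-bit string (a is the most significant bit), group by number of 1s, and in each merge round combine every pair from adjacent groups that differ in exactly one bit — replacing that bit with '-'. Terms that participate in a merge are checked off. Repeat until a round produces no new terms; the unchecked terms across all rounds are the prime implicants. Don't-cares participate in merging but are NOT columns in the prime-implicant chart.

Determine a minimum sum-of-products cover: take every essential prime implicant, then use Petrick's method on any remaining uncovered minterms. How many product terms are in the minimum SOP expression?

Round 0: 00000✓ 00001✓ 00011✓ 01001✓ 01010 01101✓ 10000✓ 10010✓ 10100✓ 10101✓ 11000✓ 11001✓ 11100✓ 11101✓ 11110✓ 11111✓
Round 1: -0000 -1001✓ -1101✓ 0-001 000-1 0000- 01-01✓ 1-000✓ 1-100✓ 1-101✓ 10-00✓ 100-0 1010-✓ 11-00✓ 11-01✓ 1100-✓ 111-0✓ 111-1✓ 1110-✓ 1111-✓
Round 2: -1-01 1--00 1-10- 11-0- 111--
PIs = {-0000, -1-01, 0-001, 000-1, 0000-, 01010, 1--00, 1-10-, 100-0, 11-0-, 111--}
Coverage chart:
  m0: -0000,0000-
  m1: 0-001,000-1,0000-
  m3: 000-1 ←essential
  m10: 01010 ←essential
  m13: -1-01 ←essential
  m16: -0000,1--00,100-0
  m18: 100-0 ←essential
  m20: 1--00,1-10-
  m21: 1-10- ←essential
  m24: 1--00,11-0-
  m25: -1-01,11-0-
  m28: 1--00,1-10-,11-0-,111--
  m29: -1-01,1-10-,11-0-,111--
  m30: 111-- ←essential
  m31: 111-- ←essential
Essential: -1-01, 000-1, 01010, 1-10-, 100-0, 111--
Petrick residual → -0000, 1--00
Min cover (8 terms): b'c'd'e' + bd'e + a'b'c'e + a'bc'de' + ad'e' + acd' + ab'c'e' + abc

8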